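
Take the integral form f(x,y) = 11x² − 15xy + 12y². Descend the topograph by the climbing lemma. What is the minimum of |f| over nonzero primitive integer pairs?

translate: b→7 (≡-15 mod 22), so (11,-15,12)→(11,7,8)
flip: (11,7,8)→(8,-7,11)
reduced (well bottom): (8,-7,11) with a≤c, −a<b≤a
well minimum = a = 8

8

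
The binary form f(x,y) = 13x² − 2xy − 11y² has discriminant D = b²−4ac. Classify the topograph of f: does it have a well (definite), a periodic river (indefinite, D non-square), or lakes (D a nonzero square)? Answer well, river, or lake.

D = b²−4ac = (-2)² − 4·13·(-11) = 576
D = 24² is a perfect square ⇒ form factors over ℤ ⇒ lakes

lake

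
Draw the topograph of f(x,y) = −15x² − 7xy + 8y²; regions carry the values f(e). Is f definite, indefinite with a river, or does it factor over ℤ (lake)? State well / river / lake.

D = b²−4ac = (-7)² − 4·(-15)·8 = 529
D = 23² is a perfect square ⇒ form factors over ℤ ⇒ lakes

lake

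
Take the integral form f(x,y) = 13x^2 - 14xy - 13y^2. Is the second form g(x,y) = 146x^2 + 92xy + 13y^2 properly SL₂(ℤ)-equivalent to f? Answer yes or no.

D₁ = 872, D₂ = 872
river cycle of f (length 14): (-13, 14, 13), (13, 12, -14), (-14, 16, 11), (11, 28, -2), (-2, 28, 11), (11, 16, -14), (-14, 12, 13), (13, 14, -13), (-13, 12, 14), (14, 16, -11), … (4 more)
river cycle of g (length 14): (13, 12, -14), (-14, 16, 11), (11, 28, -2), (-2, 28, 11), (11, 16, -14), (-14, 12, 13), (13, 14, -13), (-13, 12, 14), (14, 16, -11), (-11, 28, 2), … (4 more)
cycles coincide ⇒ equivalent

yes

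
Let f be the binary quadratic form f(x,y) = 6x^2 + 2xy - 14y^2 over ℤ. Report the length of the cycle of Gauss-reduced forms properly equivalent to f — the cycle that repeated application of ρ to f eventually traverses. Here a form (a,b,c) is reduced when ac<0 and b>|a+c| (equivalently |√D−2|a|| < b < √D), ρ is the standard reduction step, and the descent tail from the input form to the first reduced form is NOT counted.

D = 340, ⌊√D⌋ = 18
descent: ρ → (-14,-2,6)
descent: ρ → (6,14,-6)  [lands on river]
river: ρ → (-6,10,10)
river: ρ → (10,10,-6)
river: ρ → (-6,14,6)
river: ρ → (6,10,-10)
river: ρ → (-10,10,6)
ρ-cycle length = 6 (tail of 2 descent steps not counted)

6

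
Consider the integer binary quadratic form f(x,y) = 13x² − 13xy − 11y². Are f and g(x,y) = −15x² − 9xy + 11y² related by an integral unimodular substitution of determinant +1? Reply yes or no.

D₁ = 741, D₂ = 741
river cycle of f (length 8): (-11, 13, 13), (13, 13, -11), (-11, 9, 15), (15, 21, -5), (-5, 19, 19), (19, 19, -5), (-5, 21, 15), (15, 9, -11)
river cycle of g (length 8): (11, 9, -15), (-15, 21, 5), (5, 19, -19), (-19, 19, 5), (5, 21, -15), (-15, 9, 11), (11, 13, -13), (-13, 13, 11)
cycles differ ⇒ inequivalent

no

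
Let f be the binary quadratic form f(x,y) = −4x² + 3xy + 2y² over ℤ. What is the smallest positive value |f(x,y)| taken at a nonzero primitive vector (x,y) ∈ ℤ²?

river: ρ → (2,5,-2)
river: ρ → (-2,3,4)
river: ρ → (4,5,-1)
river: ρ → (-1,5,4)
river: ρ → (4,3,-2)
river: ρ → (-2,5,2)
river: ρ → (2,3,-4)
river: ρ → (-4,5,1)
river: ρ → (1,5,-4)
river: ρ → (-4,3,2)
closes: descent 0, river 10
min |a| on river = 1

1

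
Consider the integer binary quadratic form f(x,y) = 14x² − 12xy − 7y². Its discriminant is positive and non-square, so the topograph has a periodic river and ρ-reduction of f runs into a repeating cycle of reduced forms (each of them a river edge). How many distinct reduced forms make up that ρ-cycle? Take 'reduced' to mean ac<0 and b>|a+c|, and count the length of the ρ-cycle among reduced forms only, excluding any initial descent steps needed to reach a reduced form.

D = 536, ⌊√D⌋ = 23
descent: ρ → (-7,12,14)  [lands on river]
river: ρ → (14,16,-5)
river: ρ → (-5,14,17)
river: ρ → (17,20,-2)
river: ρ → (-2,20,17)
river: ρ → (17,14,-5)
river: ρ → (-5,16,14)
river: ρ → (14,12,-7)
river: ρ → (-7,16,10)
river: ρ → (10,4,-13)
river: ρ → (-13,22,1)
river: ρ → (1,22,-13)
river: ρ → (-13,4,10)
river: ρ → (10,16,-7)
ρ-cycle length = 14 (tail of 1 descent step not counted)

14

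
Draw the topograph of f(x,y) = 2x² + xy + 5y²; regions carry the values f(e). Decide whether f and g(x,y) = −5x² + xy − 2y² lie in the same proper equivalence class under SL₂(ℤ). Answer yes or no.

D₁ = -39, D₂ = -39
f: reduced (well bottom): (2,1,5) with a≤c, −a<b≤a
g is negative-definite; reduce −g:
−g: flip: (5,-1,2)→(2,1,5)
−g: reduced (well bottom): (2,1,5) with a≤c, −a<b≤a
flip sign back: reduced form of g is (-2,-1,-5)
reduced forms (2, 1, 5) vs (-2, -1, -5) ⇒ inequivalent

no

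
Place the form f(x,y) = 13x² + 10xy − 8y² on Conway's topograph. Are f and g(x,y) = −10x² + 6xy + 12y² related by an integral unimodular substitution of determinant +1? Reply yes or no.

D₁ = 516, D₂ = 516
river cycle of f (length 10): (-8, 22, 1), (1, 22, -8), (-8, 10, 13), (13, 16, -5), (-5, 14, 16), (16, 18, -3), (-3, 18, 16), (16, 14, -5), (-5, 16, 13), (13, 10, -8)
river cycle of g (length 10): (12, 18, -4), (-4, 22, 2), (2, 22, -4), (-4, 18, 12), (12, 6, -10), (-10, 14, 8), (8, 18, -6), (-6, 18, 8), (8, 14, -10), (-10, 6, 12)
cycles differ ⇒ inequivalent

no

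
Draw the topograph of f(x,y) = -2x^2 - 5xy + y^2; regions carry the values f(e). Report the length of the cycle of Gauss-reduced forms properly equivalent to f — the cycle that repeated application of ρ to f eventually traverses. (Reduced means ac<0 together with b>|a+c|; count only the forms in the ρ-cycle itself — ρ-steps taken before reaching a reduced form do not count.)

D = 33, ⌊√D⌋ = 5
descent: ρ → (1,5,-2)  [lands on river]
river: ρ → (-2,3,3)
river: ρ → (3,3,-2)
river: ρ → (-2,5,1)
ρ-cycle length = 4 (tail of 1 descent step not counted)

4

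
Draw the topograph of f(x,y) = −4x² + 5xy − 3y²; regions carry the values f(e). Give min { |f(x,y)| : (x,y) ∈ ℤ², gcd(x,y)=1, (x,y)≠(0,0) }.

translate: b→3 (≡-5 mod 8), so (4,-5,3)→(4,3,2)
flip: (4,3,2)→(2,-3,4)
translate: b→1 (≡-3 mod 4), so (2,-3,4)→(2,1,3)
reduced (well bottom): (2,1,3) with a≤c, −a<b≤a
well minimum |f| = |-2| = 2 (negative-definite)

2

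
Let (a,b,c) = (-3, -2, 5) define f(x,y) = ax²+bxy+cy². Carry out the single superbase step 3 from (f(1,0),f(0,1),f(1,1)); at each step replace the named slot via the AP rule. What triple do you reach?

start (-3,5,0) = (f(1,0),f(0,1),f(1,1))
replace slot 3: 2·((-3)+5) − 0 = 4 → (-3,5,4)

-3,5,4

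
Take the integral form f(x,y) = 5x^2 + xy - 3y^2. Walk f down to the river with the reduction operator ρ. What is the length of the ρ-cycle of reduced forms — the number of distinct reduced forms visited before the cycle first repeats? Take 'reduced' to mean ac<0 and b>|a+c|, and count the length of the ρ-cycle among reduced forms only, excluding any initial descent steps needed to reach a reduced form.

D = 61, ⌊√D⌋ = 7
descent: ρ → (-3,5,3)  [lands on river]
river: ρ → (3,7,-1)
river: ρ → (-1,7,3)
river: ρ → (3,5,-3)
river: ρ → (-3,7,1)
river: ρ → (1,7,-3)
ρ-cycle length = 6 (tail of 1 descent step not counted)

6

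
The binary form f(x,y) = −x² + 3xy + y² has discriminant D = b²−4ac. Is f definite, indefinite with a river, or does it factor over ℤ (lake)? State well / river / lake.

D = b²−4ac = 3² − 4·(-1)·1 = 13
D > 0 non-square ⇒ indefinite ⇒ periodic river

river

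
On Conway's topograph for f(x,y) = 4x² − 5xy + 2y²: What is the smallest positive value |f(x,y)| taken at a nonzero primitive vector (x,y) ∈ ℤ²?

translate: b→3 (≡-5 mod 8), so (4,-5,2)→(4,3,1)
flip: (4,3,1)→(1,-3,4)
translate: b→1 (≡-3 mod 2), so (1,-3,4)→(1,1,2)
reduced (well bottom): (1,1,2) with a≤c, −a<b≤a
well minimum = a = 1

1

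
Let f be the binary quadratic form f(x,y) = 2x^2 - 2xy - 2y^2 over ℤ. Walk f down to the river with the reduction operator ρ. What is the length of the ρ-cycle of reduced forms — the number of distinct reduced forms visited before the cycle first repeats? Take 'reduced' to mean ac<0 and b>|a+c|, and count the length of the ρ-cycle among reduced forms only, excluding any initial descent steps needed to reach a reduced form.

D = 20, ⌊√D⌋ = 4
descent: ρ → (-2,2,2)  [lands on river]
river: ρ → (2,2,-2)
ρ-cycle length = 2 (tail of 1 descent step not counted)

2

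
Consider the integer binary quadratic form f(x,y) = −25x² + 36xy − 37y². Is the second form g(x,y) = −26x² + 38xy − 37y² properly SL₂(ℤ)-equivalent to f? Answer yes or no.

D₁ = -2404, D₂ = -2404
f is negative-definite; reduce −f:
−f: translate: b→14 (≡-36 mod 50), so (25,-36,37)→(25,14,26)
−f: reduced (well bottom): (25,14,26) with a≤c, −a<b≤a
flip sign back: reduced form of f is (-25,-14,-26)
g is negative-definite; reduce −g:
−g: translate: b→14 (≡-38 mod 52), so (26,-38,37)→(26,14,25)
−g: flip: (26,14,25)→(25,-14,26)
−g: reduced (well bottom): (25,-14,26) with a≤c, −a<b≤a
flip sign back: reduced form of g is (-25,14,-26)
reduced forms (-25, -14, -26) vs (-25, 14, -26) ⇒ inequivalent

no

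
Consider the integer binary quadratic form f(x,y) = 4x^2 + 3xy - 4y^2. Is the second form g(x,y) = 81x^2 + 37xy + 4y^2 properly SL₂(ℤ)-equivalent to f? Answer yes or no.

D₁ = 73, D₂ = 73
river cycle of f (length 18): (-4, 5, 3), (3, 7, -2), (-2, 5, 6), (6, 7, -1), (-1, 7, 6), (6, 5, -2), (-2, 7, 3), (3, 5, -4), (-4, 3, 4), (4, 5, -3), … (8 more)
river cycle of g (length 18): (4, 3, -4), (-4, 5, 3), (3, 7, -2), (-2, 5, 6), (6, 7, -1), (-1, 7, 6), (6, 5, -2), (-2, 7, 3), (3, 5, -4), (-4, 3, 4), … (8 more)
cycles coincide ⇒ equivalent

yes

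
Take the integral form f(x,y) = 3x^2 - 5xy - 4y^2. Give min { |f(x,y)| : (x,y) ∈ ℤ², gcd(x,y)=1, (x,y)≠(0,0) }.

descent: ρ → (-4,5,3)  [lands on river]
river: ρ → (3,7,-2)
river: ρ → (-2,5,6)
river: ρ → (6,7,-1)
river: ρ → (-1,7,6)
river: ρ → (6,5,-2)
river: ρ → (-2,7,3)
river: ρ → (3,5,-4)
river: ρ → (-4,3,4)
river: ρ → (4,5,-3)
river: ρ → (-3,7,2)
river: ρ → (2,5,-6)
river: ρ → (-6,7,1)
river: ρ → (1,7,-6)
river: ρ → (-6,5,2)
river: ρ → (2,7,-3)
river: ρ → (-3,5,4)
river: ρ → (4,3,-4)
closes: descent 1, river 18
min |a| on river = 1

1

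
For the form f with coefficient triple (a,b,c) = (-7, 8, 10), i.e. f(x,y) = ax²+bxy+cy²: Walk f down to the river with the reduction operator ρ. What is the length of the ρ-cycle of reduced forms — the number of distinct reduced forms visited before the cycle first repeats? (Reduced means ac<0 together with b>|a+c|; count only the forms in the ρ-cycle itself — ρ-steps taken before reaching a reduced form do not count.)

D = 344, ⌊√D⌋ = 18
river: ρ → (10,12,-5)
river: ρ → (-5,18,1)
river: ρ → (1,18,-5)
river: ρ → (-5,12,10)
river: ρ → (10,8,-7)
river: ρ → (-7,6,11)
river: ρ → (11,16,-2)
river: ρ → (-2,16,11)
river: ρ → (11,6,-7)
river: ρ → (-7,8,10)
ρ-cycle length = 10 (tail of 0 descent steps not counted)

10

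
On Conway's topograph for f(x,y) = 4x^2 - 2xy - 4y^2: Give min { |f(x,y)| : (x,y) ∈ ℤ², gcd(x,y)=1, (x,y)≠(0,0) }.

descent: ρ → (-4,2,4)  [lands on river]
river: ρ → (4,6,-2)
river: ρ → (-2,6,4)
river: ρ → (4,2,-4)
river: ρ → (-4,6,2)
river: ρ → (2,6,-4)
closes: descent 1, river 6
min |a| on river = 2

2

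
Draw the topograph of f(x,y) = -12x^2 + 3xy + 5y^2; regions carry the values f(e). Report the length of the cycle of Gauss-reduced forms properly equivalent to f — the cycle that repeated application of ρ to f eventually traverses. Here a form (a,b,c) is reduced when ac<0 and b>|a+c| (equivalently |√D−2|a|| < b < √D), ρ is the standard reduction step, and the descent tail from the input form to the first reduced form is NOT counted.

D = 249, ⌊√D⌋ = 15
descent: ρ → (5,7,-10)  [lands on river]
river: ρ → (-10,13,2)
river: ρ → (2,15,-3)
river: ρ → (-3,15,2)
river: ρ → (2,13,-10)
river: ρ → (-10,7,5)
river: ρ → (5,13,-4)
river: ρ → (-4,11,8)
river: ρ → (8,5,-7)
river: ρ → (-7,9,6)
river: ρ → (6,15,-1)
river: ρ → (-1,15,6)
river: ρ → (6,9,-7)
river: ρ → (-7,5,8)
river: ρ → (8,11,-4)
river: ρ → (-4,13,5)
ρ-cycle length = 16 (tail of 1 descent step not counted)

16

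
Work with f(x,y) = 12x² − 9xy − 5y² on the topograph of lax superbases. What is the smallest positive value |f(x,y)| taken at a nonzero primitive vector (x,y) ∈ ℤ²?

descent: ρ → (-5,9,12)  [lands on river]
river: ρ → (12,15,-2)
river: ρ → (-2,17,4)
river: ρ → (4,15,-6)
river: ρ → (-6,9,10)
river: ρ → (10,11,-5)
closes: descent 1, river 6
min |a| on river = 2

2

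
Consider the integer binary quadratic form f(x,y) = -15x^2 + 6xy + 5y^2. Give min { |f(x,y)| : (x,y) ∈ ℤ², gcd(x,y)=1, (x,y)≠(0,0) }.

descent: ρ → (5,14,-7)  [lands on river]
river: ρ → (-7,14,5)
river: ρ → (5,16,-4)
river: ρ → (-4,16,5)
closes: descent 1, river 4
min |a| on river = 4

4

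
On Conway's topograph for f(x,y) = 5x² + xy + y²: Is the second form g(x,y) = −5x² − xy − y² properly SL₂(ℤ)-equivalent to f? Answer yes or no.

D₁ = -19, D₂ = -19
f: flip: (5,1,1)→(1,-1,5)
f: translate: b→1 (≡-1 mod 2), so (1,-1,5)→(1,1,5)
f: reduced (well bottom): (1,1,5) with a≤c, −a<b≤a
g is negative-definite; reduce −g:
−g: flip: (5,1,1)→(1,-1,5)
−g: translate: b→1 (≡-1 mod 2), so (1,-1,5)→(1,1,5)
−g: reduced (well bottom): (1,1,5) with a≤c, −a<b≤a
flip sign back: reduced form of g is (-1,-1,-5)
reduced forms (1, 1, 5) vs (-1, -1, -5) ⇒ inequivalent

no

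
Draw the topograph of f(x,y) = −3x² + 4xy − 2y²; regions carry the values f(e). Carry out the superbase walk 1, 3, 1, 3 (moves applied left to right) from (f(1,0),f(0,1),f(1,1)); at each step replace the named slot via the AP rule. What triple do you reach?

start (-3,-2,-1) = (f(1,0),f(0,1),f(1,1))
replace slot 1: 2·((-2)+(-1)) − (-3) = -3 → (-3,-2,-1)
replace slot 3: 2·((-3)+(-2)) − (-1) = -9 → (-3,-2,-9)
replace slot 1: 2·((-2)+(-9)) − (-3) = -19 → (-19,-2,-9)
replace slot 3: 2·((-19)+(-2)) − (-9) = -33 → (-19,-2,-33)

-19,-2,-33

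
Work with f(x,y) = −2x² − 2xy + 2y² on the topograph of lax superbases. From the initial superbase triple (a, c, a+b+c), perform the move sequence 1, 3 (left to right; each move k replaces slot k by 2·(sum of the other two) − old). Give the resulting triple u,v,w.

start (-2,2,-2) = (f(1,0),f(0,1),f(1,1))
replace slot 1: 2·(2+(-2)) − (-2) = 2 → (2,2,-2)
replace slot 3: 2·(2+2) − (-2) = 10 → (2,2,10)

2,2,10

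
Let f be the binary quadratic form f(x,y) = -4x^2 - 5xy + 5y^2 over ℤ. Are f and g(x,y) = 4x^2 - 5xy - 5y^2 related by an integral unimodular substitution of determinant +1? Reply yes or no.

D₁ = 105, D₂ = 105
river cycle of f (length 6): (5, 5, -4), (-4, 3, 6), (6, 9, -1), (-1, 9, 6), (6, 3, -4), (-4, 5, 5)
river cycle of g (length 6): (-5, 5, 4), (4, 3, -6), (-6, 9, 1), (1, 9, -6), (-6, 3, 4), (4, 5, -5)
cycles differ ⇒ inequivalent

no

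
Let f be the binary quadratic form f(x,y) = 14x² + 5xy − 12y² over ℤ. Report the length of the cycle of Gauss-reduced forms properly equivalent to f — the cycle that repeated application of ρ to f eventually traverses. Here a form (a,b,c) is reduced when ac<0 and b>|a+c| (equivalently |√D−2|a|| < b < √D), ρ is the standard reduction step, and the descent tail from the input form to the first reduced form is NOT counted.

D = 697, ⌊√D⌋ = 26
river: ρ → (-12,19,7)
river: ρ → (7,23,-6)
river: ρ → (-6,25,3)
river: ρ → (3,23,-14)
river: ρ → (-14,5,12)
river: ρ → (12,19,-7)
river: ρ → (-7,23,6)
river: ρ → (6,25,-3)
river: ρ → (-3,23,14)
river: ρ → (14,5,-12)
ρ-cycle length = 10 (tail of 0 descent steps not counted)

10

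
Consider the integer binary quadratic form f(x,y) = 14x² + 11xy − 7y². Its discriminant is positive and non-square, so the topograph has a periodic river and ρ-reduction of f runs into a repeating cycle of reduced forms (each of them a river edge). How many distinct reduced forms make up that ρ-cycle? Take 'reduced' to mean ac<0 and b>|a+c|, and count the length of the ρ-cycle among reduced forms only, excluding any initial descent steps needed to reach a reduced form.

D = 513, ⌊√D⌋ = 22
river: ρ → (-7,17,8)
river: ρ → (8,15,-9)
river: ρ → (-9,21,2)
river: ρ → (2,19,-19)
river: ρ → (-19,19,2)
river: ρ → (2,21,-9)
river: ρ → (-9,15,8)
river: ρ → (8,17,-7)
river: ρ → (-7,11,14)
river: ρ → (14,17,-4)
river: ρ → (-4,15,18)
river: ρ → (18,21,-1)
river: ρ → (-1,21,18)
river: ρ → (18,15,-4)
river: ρ → (-4,17,14)
river: ρ → (14,11,-7)
ρ-cycle length = 16 (tail of 0 descent steps not counted)

16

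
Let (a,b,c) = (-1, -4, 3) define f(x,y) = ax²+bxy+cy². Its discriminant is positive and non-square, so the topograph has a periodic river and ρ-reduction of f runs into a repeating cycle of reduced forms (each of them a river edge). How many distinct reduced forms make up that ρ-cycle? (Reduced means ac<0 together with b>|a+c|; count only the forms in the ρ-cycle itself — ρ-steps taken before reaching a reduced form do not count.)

D = 28, ⌊√D⌋ = 5
descent: ρ → (3,4,-1)  [lands on river]
river: ρ → (-1,4,3)
river: ρ → (3,2,-2)
river: ρ → (-2,2,3)
ρ-cycle length = 4 (tail of 1 descent step not counted)

4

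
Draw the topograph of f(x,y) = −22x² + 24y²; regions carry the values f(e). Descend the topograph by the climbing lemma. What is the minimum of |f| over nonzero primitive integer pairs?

descent: ρ → (24,0,-22)
descent: ρ → (-22,44,2)  [lands on river]
river: ρ → (2,44,-22)
closes: descent 2, river 2
min |a| on river = 2

2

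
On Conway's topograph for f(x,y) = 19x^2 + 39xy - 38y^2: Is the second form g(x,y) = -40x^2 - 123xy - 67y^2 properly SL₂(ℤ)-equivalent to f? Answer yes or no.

D₁ = 4409, D₂ = 4409
river cycle of f (length 18): (-38, 37, 20), (20, 43, -32), (-32, 21, 31), (31, 41, -22), (-22, 47, 25), (25, 53, -16), (-16, 43, 40), (40, 37, -19), (-19, 39, 38), (38, 37, -20), … (8 more)
river cycle of g (length 18): (16, 43, -40), (-40, 37, 19), (19, 39, -38), (-38, 37, 20), (20, 43, -32), (-32, 21, 31), (31, 41, -22), (-22, 47, 25), (25, 53, -16), (-16, 43, 40), … (8 more)
cycles coincide ⇒ equivalent

yes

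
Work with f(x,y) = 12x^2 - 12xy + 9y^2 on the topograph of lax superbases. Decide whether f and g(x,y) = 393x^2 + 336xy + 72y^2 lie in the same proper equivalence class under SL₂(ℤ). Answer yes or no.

D₁ = -288, D₂ = -288
f: translate: b→12 (≡-12 mod 24), so (12,-12,9)→(12,12,9)
f: flip: (12,12,9)→(9,-12,12)
f: translate: b→6 (≡-12 mod 18), so (9,-12,12)→(9,6,9)
f: reduced (well bottom): (9,6,9) with a≤c, −a<b≤a
g: flip: (393,336,72)→(72,-336,393)
g: translate: b→-48 (≡-336 mod 144), so (72,-336,393)→(72,-48,9)
g: flip: (72,-48,9)→(9,48,72)
g: translate: b→-6 (≡48 mod 18), so (9,48,72)→(9,-6,9)
g: flip: (9,-6,9)→(9,6,9)
g: reduced (well bottom): (9,6,9) with a≤c, −a<b≤a
reduced forms (9, 6, 9) vs (9, 6, 9) ⇒ equivalent

yes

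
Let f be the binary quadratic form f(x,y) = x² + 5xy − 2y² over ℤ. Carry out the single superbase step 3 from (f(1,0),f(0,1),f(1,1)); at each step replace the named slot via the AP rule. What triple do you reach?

start (1,-2,4) = (f(1,0),f(0,1),f(1,1))
replace slot 3: 2·(1+(-2)) − 4 = -6 → (1,-2,-6)

1,-2,-6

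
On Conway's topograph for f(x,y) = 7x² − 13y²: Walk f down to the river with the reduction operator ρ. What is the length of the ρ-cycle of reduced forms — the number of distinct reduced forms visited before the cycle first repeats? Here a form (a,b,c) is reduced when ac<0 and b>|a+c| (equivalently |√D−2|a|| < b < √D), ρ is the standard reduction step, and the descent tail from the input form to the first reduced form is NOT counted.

D = 364, ⌊√D⌋ = 19
descent: ρ → (-13,0,7)
descent: ρ → (7,14,-6)  [lands on river]
river: ρ → (-6,10,11)
river: ρ → (11,12,-5)
river: ρ → (-5,18,2)
river: ρ → (2,18,-5)
river: ρ → (-5,12,11)
river: ρ → (11,10,-6)
river: ρ → (-6,14,7)
ρ-cycle length = 8 (tail of 2 descent steps not counted)

8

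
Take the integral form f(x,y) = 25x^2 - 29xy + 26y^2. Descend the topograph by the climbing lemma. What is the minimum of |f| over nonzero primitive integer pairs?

translate: b→21 (≡-29 mod 50), so (25,-29,26)→(25,21,22)
flip: (25,21,22)→(22,-21,25)
reduced (well bottom): (22,-21,25) with a≤c, −a<b≤a
well minimum = a = 22

22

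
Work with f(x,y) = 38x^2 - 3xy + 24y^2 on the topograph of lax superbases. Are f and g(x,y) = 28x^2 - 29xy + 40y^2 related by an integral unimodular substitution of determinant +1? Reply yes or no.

D₁ = -3639, D₂ = -3639
f: flip: (38,-3,24)→(24,3,38)
f: reduced (well bottom): (24,3,38) with a≤c, −a<b≤a
g: translate: b→27 (≡-29 mod 56), so (28,-29,40)→(28,27,39)
g: reduced (well bottom): (28,27,39) with a≤c, −a<b≤a
reduced forms (24, 3, 38) vs (28, 27, 39) ⇒ inequivalent

no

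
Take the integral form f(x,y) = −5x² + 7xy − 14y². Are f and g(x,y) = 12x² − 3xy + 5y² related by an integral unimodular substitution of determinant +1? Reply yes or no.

D₁ = -231, D₂ = -231
f is negative-definite; reduce −f:
−f: translate: b→3 (≡-7 mod 10), so (5,-7,14)→(5,3,12)
−f: reduced (well bottom): (5,3,12) with a≤c, −a<b≤a
flip sign back: reduced form of f is (-5,-3,-12)
g: flip: (12,-3,5)→(5,3,12)
g: reduced (well bottom): (5,3,12) with a≤c, −a<b≤a
reduced forms (-5, -3, -12) vs (5, 3, 12) ⇒ inequivalent

no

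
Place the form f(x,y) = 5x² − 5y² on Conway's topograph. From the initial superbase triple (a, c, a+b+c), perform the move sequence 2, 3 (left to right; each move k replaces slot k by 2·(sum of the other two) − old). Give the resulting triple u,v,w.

start (5,-5,0) = (f(1,0),f(0,1),f(1,1))
replace slot 2: 2·(5+0) − (-5) = 15 → (5,15,0)
replace slot 3: 2·(5+15) − 0 = 40 → (5,15,40)

5,15,40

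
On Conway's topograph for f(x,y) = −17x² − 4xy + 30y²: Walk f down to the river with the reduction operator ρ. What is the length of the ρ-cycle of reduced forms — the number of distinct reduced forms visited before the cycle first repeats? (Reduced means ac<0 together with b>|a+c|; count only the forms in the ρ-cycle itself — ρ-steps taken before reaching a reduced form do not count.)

D = 2056, ⌊√D⌋ = 45
descent: ρ → (30,4,-17)
descent: ρ → (-17,30,17)  [lands on river]
river: ρ → (17,38,-9)
river: ρ → (-9,34,25)
river: ρ → (25,16,-18)
river: ρ → (-18,20,23)
river: ρ → (23,26,-15)
river: ρ → (-15,34,15)
river: ρ → (15,26,-23)
river: ρ → (-23,20,18)
river: ρ → (18,16,-25)
river: ρ → (-25,34,9)
river: ρ → (9,38,-17)
ρ-cycle length = 12 (tail of 2 descent steps not counted)

12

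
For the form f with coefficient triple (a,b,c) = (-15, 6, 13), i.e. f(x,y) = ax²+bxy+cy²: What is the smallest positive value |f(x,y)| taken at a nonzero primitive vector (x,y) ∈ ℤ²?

river: ρ → (13,20,-8)
river: ρ → (-8,28,1)
river: ρ → (1,28,-8)
river: ρ → (-8,20,13)
river: ρ → (13,6,-15)
river: ρ → (-15,24,4)
river: ρ → (4,24,-15)
river: ρ → (-15,6,13)
closes: descent 0, river 8
min |a| on river = 1

1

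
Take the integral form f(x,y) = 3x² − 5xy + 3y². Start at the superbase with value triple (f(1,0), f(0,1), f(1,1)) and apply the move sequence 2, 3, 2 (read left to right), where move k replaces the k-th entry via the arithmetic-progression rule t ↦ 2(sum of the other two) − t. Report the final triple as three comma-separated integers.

start (3,3,1) = (f(1,0),f(0,1),f(1,1))
replace slot 2: 2·(3+1) − 3 = 5 → (3,5,1)
replace slot 3: 2·(3+5) − 1 = 15 → (3,5,15)
replace slot 2: 2·(3+15) − 5 = 31 → (3,31,15)

3,31,15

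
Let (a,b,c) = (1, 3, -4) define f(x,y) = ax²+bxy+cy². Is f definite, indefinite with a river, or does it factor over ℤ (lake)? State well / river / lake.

D = b²−4ac = 3² − 4·1·(-4) = 25
D = 5² is a perfect square ⇒ form factors over ℤ ⇒ lakes

lake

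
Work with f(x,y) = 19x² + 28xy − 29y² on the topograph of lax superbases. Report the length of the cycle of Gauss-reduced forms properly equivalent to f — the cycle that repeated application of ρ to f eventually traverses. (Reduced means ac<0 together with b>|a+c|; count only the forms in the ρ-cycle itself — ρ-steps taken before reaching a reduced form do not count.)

D = 2988, ⌊√D⌋ = 54
river: ρ → (-29,30,18)
river: ρ → (18,42,-17)
river: ρ → (-17,26,34)
river: ρ → (34,42,-9)
river: ρ → (-9,48,19)
river: ρ → (19,28,-29)
ρ-cycle length = 6 (tail of 0 descent steps not counted)

6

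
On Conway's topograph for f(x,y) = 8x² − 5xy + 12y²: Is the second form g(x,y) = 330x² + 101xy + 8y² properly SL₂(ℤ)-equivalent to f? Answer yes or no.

D₁ = -359, D₂ = -359
f: reduced (well bottom): (8,-5,12) with a≤c, −a<b≤a
g: flip: (330,101,8)→(8,-101,330)
g: translate: b→-5 (≡-101 mod 16), so (8,-101,330)→(8,-5,12)
g: reduced (well bottom): (8,-5,12) with a≤c, −a<b≤a
reduced forms (8, -5, 12) vs (8, -5, 12) ⇒ equivalent

yes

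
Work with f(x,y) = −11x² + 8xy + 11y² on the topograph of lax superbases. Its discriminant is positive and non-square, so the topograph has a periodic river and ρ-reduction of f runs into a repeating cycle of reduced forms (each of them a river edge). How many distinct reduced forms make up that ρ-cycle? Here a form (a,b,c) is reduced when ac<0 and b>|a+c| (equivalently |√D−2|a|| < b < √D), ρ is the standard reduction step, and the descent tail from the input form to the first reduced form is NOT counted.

D = 548, ⌊√D⌋ = 23
river: ρ → (11,14,-8)
river: ρ → (-8,18,7)
river: ρ → (7,10,-16)
river: ρ → (-16,22,1)
river: ρ → (1,22,-16)
river: ρ → (-16,10,7)
river: ρ → (7,18,-8)
river: ρ → (-8,14,11)
river: ρ → (11,8,-11)
river: ρ → (-11,14,8)
river: ρ → (8,18,-7)
river: ρ → (-7,10,16)
river: ρ → (16,22,-1)
river: ρ → (-1,22,16)
river: ρ → (16,10,-7)
river: ρ → (-7,18,8)
river: ρ → (8,14,-11)
river: ρ → (-11,8,11)
ρ-cycle length = 18 (tail of 0 descent steps not counted)

18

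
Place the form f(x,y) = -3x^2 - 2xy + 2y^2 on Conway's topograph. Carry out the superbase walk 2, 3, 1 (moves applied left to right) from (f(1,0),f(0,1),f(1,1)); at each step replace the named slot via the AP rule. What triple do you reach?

start (-3,2,-3) = (f(1,0),f(0,1),f(1,1))
replace slot 2: 2·((-3)+(-3)) − 2 = -14 → (-3,-14,-3)
replace slot 3: 2·((-3)+(-14)) − (-3) = -31 → (-3,-14,-31)
replace slot 1: 2·((-14)+(-31)) − (-3) = -87 → (-87,-14,-31)

-87,-14,-31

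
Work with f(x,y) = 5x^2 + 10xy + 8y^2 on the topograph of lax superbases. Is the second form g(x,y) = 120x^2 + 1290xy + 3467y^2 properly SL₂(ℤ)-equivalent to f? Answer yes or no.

D₁ = -60, D₂ = -60
f: translate: b→0 (≡10 mod 10), so (5,10,8)→(5,0,3)
f: flip: (5,0,3)→(3,0,5)
f: reduced (well bottom): (3,0,5) with a≤c, −a<b≤a
g: translate: b→90 (≡1290 mod 240), so (120,1290,3467)→(120,90,17)
g: flip: (120,90,17)→(17,-90,120)
g: translate: b→12 (≡-90 mod 34), so (17,-90,120)→(17,12,3)
g: flip: (17,12,3)→(3,-12,17)
g: translate: b→0 (≡-12 mod 6), so (3,-12,17)→(3,0,5)
g: reduced (well bottom): (3,0,5) with a≤c, −a<b≤a
reduced forms (3, 0, 5) vs (3, 0, 5) ⇒ equivalent

yes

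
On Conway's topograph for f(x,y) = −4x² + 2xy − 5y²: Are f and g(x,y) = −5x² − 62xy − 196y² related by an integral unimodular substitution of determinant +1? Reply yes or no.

D₁ = -76, D₂ = -76
f is negative-definite; reduce −f:
−f: reduced (well bottom): (4,-2,5) with a≤c, −a<b≤a
flip sign back: reduced form of f is (-4,2,-5)
g is negative-definite; reduce −g:
−g: translate: b→2 (≡62 mod 10), so (5,62,196)→(5,2,4)
−g: flip: (5,2,4)→(4,-2,5)
−g: reduced (well bottom): (4,-2,5) with a≤c, −a<b≤a
flip sign back: reduced form of g is (-4,2,-5)
reduced forms (-4, 2, -5) vs (-4, 2, -5) ⇒ equivalent

yes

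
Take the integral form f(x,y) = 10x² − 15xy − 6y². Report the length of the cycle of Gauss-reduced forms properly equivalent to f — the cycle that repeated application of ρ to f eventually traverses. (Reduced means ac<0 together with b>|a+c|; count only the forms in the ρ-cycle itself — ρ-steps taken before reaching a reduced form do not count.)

D = 465, ⌊√D⌋ = 21
descent: ρ → (-6,15,10)  [lands on river]
river: ρ → (10,5,-11)
river: ρ → (-11,17,4)
river: ρ → (4,15,-15)
river: ρ → (-15,15,4)
river: ρ → (4,17,-11)
river: ρ → (-11,5,10)
river: ρ → (10,15,-6)
river: ρ → (-6,21,1)
river: ρ → (1,21,-6)
ρ-cycle length = 10 (tail of 1 descent step not counted)

10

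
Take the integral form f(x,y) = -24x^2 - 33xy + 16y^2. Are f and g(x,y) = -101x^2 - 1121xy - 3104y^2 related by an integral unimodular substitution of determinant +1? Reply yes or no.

D₁ = 2625, D₂ = 2625
river cycle of f (length 20): (16, 33, -24), (-24, 15, 25), (25, 35, -14), (-14, 49, 4), (4, 47, -26), (-26, 5, 25), (25, 45, -6), (-6, 51, 1), (1, 51, -6), (-6, 45, 25), … (10 more)
river cycle of g (length 20): (-14, 49, 4), (4, 47, -26), (-26, 5, 25), (25, 45, -6), (-6, 51, 1), (1, 51, -6), (-6, 45, 25), (25, 5, -26), (-26, 47, 4), (4, 49, -14), … (10 more)
cycles coincide ⇒ equivalent

yes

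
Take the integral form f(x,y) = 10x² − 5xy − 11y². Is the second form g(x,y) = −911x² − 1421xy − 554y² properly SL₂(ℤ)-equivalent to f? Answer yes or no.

D₁ = 465, D₂ = 465
river cycle of f (length 10): (-11, 5, 10), (10, 15, -6), (-6, 21, 1), (1, 21, -6), (-6, 15, 10), (10, 5, -11), (-11, 17, 4), (4, 15, -15), (-15, 15, 4), (4, 17, -11)
river cycle of g (length 10): (-6, 21, 1), (1, 21, -6), (-6, 15, 10), (10, 5, -11), (-11, 17, 4), (4, 15, -15), (-15, 15, 4), (4, 17, -11), (-11, 5, 10), (10, 15, -6)
cycles coincide ⇒ equivalent

yes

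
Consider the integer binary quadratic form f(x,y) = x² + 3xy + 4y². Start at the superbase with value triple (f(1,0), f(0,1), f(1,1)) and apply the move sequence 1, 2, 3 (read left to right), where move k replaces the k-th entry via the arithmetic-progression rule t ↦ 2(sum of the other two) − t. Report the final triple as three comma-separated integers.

start (1,4,8) = (f(1,0),f(0,1),f(1,1))
replace slot 1: 2·(4+8) − 1 = 23 → (23,4,8)
replace slot 2: 2·(23+8) − 4 = 58 → (23,58,8)
replace slot 3: 2·(23+58) − 8 = 154 → (23,58,154)

23,58,154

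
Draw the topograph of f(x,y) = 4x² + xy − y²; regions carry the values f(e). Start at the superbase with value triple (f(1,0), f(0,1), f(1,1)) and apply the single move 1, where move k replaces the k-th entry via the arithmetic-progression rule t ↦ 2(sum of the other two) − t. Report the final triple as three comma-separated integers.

start (4,-1,4) = (f(1,0),f(0,1),f(1,1))
replace slot 1: 2·((-1)+4) − 4 = 2 → (2,-1,4)

2,-1,4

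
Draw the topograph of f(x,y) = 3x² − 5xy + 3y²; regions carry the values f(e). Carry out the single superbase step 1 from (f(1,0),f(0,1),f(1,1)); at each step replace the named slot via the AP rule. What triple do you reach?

start (3,3,1) = (f(1,0),f(0,1),f(1,1))
replace slot 1: 2·(3+1) − 3 = 5 → (5,3,1)

5,3,1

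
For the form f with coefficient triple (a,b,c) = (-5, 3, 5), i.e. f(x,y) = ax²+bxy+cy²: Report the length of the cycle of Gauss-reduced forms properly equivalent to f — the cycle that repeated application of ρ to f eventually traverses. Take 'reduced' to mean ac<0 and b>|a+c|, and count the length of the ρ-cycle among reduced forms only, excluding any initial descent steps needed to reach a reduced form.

D = 109, ⌊√D⌋ = 10
river: ρ → (5,7,-3)
river: ρ → (-3,5,7)
river: ρ → (7,9,-1)
river: ρ → (-1,9,7)
river: ρ → (7,5,-3)
river: ρ → (-3,7,5)
river: ρ → (5,3,-5)
river: ρ → (-5,7,3)
river: ρ → (3,5,-7)
river: ρ → (-7,9,1)
river: ρ → (1,9,-7)
river: ρ → (-7,5,3)
river: ρ → (3,7,-5)
river: ρ → (-5,3,5)
ρ-cycle length = 14 (tail of 0 descent steps not counted)

14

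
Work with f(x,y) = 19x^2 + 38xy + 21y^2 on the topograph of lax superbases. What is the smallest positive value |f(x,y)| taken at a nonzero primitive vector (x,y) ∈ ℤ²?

translate: b→0 (≡38 mod 38), so (19,38,21)→(19,0,2)
flip: (19,0,2)→(2,0,19)
reduced (well bottom): (2,0,19) with a≤c, −a<b≤a
well minimum = a = 2

2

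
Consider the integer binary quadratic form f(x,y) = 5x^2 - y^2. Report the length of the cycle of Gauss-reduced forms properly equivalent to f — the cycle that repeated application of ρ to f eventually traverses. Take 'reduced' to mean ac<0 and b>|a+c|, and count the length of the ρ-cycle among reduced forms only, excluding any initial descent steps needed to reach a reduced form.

D = 20, ⌊√D⌋ = 4
descent: ρ → (-1,4,1)  [lands on river]
river: ρ → (1,4,-1)
ρ-cycle length = 2 (tail of 1 descent step not counted)

2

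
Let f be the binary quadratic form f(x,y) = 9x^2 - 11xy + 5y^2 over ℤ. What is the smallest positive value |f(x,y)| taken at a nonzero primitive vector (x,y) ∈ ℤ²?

translate: b→7 (≡-11 mod 18), so (9,-11,5)→(9,7,3)
flip: (9,7,3)→(3,-7,9)
translate: b→-1 (≡-7 mod 6), so (3,-7,9)→(3,-1,5)
reduced (well bottom): (3,-1,5) with a≤c, −a<b≤a
well minimum = a = 3

3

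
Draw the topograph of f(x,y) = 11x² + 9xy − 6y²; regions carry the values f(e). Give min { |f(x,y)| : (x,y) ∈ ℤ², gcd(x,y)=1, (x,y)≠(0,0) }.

river: ρ → (-6,15,5)
river: ρ → (5,15,-6)
river: ρ → (-6,9,11)
river: ρ → (11,13,-4)
river: ρ → (-4,11,14)
river: ρ → (14,17,-1)
river: ρ → (-1,17,14)
river: ρ → (14,11,-4)
river: ρ → (-4,13,11)
river: ρ → (11,9,-6)
closes: descent 0, river 10
min |a| on river = 1

1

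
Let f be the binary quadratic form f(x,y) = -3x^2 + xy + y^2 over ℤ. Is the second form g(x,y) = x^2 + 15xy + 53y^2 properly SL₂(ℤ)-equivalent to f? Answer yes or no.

D₁ = 13, D₂ = 13
river cycle of f (length 2): (1, 3, -1), (-1, 3, 1)
river cycle of g (length 2): (1, 3, -1), (-1, 3, 1)
cycles coincide ⇒ equivalent

yes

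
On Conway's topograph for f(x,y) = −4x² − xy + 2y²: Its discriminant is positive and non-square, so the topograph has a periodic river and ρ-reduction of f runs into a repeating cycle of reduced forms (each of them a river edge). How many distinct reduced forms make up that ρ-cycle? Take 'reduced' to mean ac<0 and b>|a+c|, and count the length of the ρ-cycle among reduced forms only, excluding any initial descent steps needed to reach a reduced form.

D = 33, ⌊√D⌋ = 5
descent: ρ → (2,5,-1)  [lands on river]
river: ρ → (-1,5,2)
river: ρ → (2,3,-3)
river: ρ → (-3,3,2)
ρ-cycle length = 4 (tail of 1 descent step not counted)

4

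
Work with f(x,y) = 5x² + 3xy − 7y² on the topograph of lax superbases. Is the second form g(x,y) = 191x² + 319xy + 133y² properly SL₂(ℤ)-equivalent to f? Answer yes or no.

D₁ = 149, D₂ = 149
river cycle of f (length 10): (-7, 11, 1), (1, 11, -7), (-7, 3, 5), (5, 7, -5), (-5, 3, 7), (7, 11, -1), (-1, 11, 7), (7, 3, -5), (-5, 7, 5), (5, 3, -7)
river cycle of g (length 10): (5, 3, -7), (-7, 11, 1), (1, 11, -7), (-7, 3, 5), (5, 7, -5), (-5, 3, 7), (7, 11, -1), (-1, 11, 7), (7, 3, -5), (-5, 7, 5)
cycles coincide ⇒ equivalent

yes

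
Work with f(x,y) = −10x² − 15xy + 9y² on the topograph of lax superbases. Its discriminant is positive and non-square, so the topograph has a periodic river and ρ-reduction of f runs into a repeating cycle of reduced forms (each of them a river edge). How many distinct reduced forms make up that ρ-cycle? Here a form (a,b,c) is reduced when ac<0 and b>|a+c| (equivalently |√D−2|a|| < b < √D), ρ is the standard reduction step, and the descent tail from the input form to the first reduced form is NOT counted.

D = 585, ⌊√D⌋ = 24
descent: ρ → (9,15,-10)  [lands on river]
river: ρ → (-10,5,14)
river: ρ → (14,23,-1)
river: ρ → (-1,23,14)
river: ρ → (14,5,-10)
river: ρ → (-10,15,9)
river: ρ → (9,21,-4)
river: ρ → (-4,19,14)
river: ρ → (14,9,-9)
river: ρ → (-9,9,14)
river: ρ → (14,19,-4)
river: ρ → (-4,21,9)
ρ-cycle length = 12 (tail of 1 descent step not counted)

12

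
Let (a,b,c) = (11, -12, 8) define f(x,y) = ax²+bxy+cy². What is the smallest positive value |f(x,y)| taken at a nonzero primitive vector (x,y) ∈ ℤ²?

translate: b→10 (≡-12 mod 22), so (11,-12,8)→(11,10,7)
flip: (11,10,7)→(7,-10,11)
translate: b→4 (≡-10 mod 14), so (7,-10,11)→(7,4,8)
reduced (well bottom): (7,4,8) with a≤c, −a<b≤a
well minimum = a = 7

7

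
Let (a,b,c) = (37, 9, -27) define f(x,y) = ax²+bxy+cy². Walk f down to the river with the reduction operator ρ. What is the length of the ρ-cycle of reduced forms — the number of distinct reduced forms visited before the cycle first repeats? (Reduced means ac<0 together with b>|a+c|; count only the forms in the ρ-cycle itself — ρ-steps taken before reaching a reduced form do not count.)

D = 4077, ⌊√D⌋ = 63
descent: ρ → (-27,45,19)  [lands on river]
river: ρ → (19,31,-41)
river: ρ → (-41,51,9)
river: ρ → (9,57,-23)
river: ρ → (-23,35,31)
river: ρ → (31,27,-27)
river: ρ → (-27,27,31)
river: ρ → (31,35,-23)
river: ρ → (-23,57,9)
river: ρ → (9,51,-41)
river: ρ → (-41,31,19)
river: ρ → (19,45,-27)
river: ρ → (-27,63,1)
river: ρ → (1,63,-27)
ρ-cycle length = 14 (tail of 1 descent step not counted)

14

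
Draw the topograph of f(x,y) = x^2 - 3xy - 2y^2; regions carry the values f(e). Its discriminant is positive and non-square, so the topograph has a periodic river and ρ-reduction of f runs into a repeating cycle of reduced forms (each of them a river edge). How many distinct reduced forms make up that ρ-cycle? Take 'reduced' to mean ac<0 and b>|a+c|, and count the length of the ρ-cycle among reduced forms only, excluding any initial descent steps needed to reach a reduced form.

D = 17, ⌊√D⌋ = 4
descent: ρ → (-2,3,1)  [lands on river]
river: ρ → (1,3,-2)
river: ρ → (-2,1,2)
river: ρ → (2,3,-1)
river: ρ → (-1,3,2)
river: ρ → (2,1,-2)
ρ-cycle length = 6 (tail of 1 descent step not counted)

6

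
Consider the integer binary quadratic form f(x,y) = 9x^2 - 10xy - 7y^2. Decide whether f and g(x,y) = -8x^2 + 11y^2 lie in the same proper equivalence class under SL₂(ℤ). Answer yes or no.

D₁ = 352, D₂ = 352
river cycle of f (length 6): (-7, 10, 9), (9, 8, -8), (-8, 8, 9), (9, 10, -7), (-7, 18, 1), (1, 18, -7)
river cycle of g (length 6): (-8, 16, 3), (3, 14, -13), (-13, 12, 4), (4, 12, -13), (-13, 14, 3), (3, 16, -8)
cycles differ ⇒ inequivalent

no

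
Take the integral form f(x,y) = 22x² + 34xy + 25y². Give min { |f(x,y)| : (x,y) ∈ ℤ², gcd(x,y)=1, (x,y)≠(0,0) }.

translate: b→-10 (≡34 mod 44), so (22,34,25)→(22,-10,13)
flip: (22,-10,13)→(13,10,22)
reduced (well bottom): (13,10,22) with a≤c, −a<b≤a
well minimum = a = 13

13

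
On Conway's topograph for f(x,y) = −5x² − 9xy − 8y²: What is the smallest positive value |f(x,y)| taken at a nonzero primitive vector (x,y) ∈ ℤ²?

translate: b→-1 (≡9 mod 10), so (5,9,8)→(5,-1,4)
flip: (5,-1,4)→(4,1,5)
reduced (well bottom): (4,1,5) with a≤c, −a<b≤a
well minimum |f| = |-4| = 4 (negative-definite)

4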